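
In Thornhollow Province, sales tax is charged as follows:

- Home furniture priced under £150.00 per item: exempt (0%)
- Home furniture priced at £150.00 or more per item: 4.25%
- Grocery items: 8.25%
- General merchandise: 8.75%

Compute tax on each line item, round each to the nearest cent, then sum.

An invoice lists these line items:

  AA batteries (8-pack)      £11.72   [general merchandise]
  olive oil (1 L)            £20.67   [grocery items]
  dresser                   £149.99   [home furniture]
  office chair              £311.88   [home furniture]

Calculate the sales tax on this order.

AA batteries (8-pack) £11.72: general merchandise → 8.75% → £1.03
Olive oil (1 L) £20.67: grocery items → 8.25% → £1.71
Dresser £149.99: home furniture, under £150.00 → 0% → £0.00
Office chair £311.88: home furniture, £150.00 or more → 4.25% → £13.25
Total tax = £1.03 + £1.71 + £13.25 = £15.99

£15.99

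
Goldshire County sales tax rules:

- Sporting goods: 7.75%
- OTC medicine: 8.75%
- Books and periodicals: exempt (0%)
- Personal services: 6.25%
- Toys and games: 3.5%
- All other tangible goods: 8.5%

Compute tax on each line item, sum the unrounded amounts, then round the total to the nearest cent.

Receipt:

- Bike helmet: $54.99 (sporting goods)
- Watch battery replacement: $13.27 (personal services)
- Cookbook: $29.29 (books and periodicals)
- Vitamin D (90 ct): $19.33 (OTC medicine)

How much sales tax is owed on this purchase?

Bike helmet $54.99: sporting goods → 7.75% → $4.261725
Watch battery replacement $13.27: personal services → 6.25% → $0.829375
Cookbook $29.29: books and periodicals → 0% → $0.00
Vitamin D (90 ct) $19.33: OTC medicine → 8.75% → $1.691375
Unrounded tax sum = $6.782475 → $6.78

$6.78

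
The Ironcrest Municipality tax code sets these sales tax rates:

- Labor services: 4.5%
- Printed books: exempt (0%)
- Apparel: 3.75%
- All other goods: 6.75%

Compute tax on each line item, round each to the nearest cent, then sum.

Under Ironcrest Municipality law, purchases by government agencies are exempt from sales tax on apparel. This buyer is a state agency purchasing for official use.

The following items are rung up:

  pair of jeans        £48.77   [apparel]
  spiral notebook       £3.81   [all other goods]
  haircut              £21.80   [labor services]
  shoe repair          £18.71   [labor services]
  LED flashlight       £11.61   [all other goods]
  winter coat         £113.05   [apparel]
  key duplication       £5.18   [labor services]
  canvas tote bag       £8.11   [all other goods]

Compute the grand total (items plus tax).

£234.68

Pair of jeans £48.77: apparel, buyer-exempt → 0% → £0.00
Spiral notebook £3.81: all other goods → 6.75% → £0.26
Haircut £21.80: labor services → 4.5% → £0.98
Shoe repair £18.71: labor services → 4.5% → £0.84
LED flashlight £11.61: all other goods → 6.75% → £0.78
Winter coat £113.05: apparel, buyer-exempt → 0% → £0.00
Key duplication £5.18: labor services → 4.5% → £0.23
Canvas tote bag £8.11: all other goods → 6.75% → £0.55
Subtotal = £231.04; tax = £3.64; total due = £234.68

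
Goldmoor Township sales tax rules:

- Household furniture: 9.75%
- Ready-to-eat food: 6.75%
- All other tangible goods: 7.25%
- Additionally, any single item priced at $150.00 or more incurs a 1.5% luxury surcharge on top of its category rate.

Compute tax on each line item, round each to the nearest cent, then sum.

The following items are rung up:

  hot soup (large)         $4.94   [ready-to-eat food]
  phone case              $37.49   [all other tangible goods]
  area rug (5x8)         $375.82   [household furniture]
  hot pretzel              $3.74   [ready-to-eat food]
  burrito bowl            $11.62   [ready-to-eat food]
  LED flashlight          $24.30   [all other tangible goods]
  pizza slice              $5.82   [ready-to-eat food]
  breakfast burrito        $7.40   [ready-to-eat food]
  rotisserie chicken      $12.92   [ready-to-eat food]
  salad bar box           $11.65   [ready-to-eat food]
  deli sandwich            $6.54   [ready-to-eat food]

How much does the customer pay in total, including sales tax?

$553.35

Hot soup (large) $4.94: ready-to-eat food → 6.75% → $0.33
Phone case $37.49: all other tangible goods → 7.25% → $2.72
Area rug (5x8) $375.82: household furniture → 9.75% + 1.5% surcharge = 11.25% → $42.28
Hot pretzel $3.74: ready-to-eat food → 6.75% → $0.25
Burrito bowl $11.62: ready-to-eat food → 6.75% → $0.78
LED flashlight $24.30: all other tangible goods → 7.25% → $1.76
Pizza slice $5.82: ready-to-eat food → 6.75% → $0.39
Breakfast burrito $7.40: ready-to-eat food → 6.75% → $0.50
Rotisserie chicken $12.92: ready-to-eat food → 6.75% → $0.87
Salad bar box $11.65: ready-to-eat food → 6.75% → $0.79
Deli sandwich $6.54: ready-to-eat food → 6.75% → $0.44
Subtotal = $502.24; tax = $51.11; total due = $553.35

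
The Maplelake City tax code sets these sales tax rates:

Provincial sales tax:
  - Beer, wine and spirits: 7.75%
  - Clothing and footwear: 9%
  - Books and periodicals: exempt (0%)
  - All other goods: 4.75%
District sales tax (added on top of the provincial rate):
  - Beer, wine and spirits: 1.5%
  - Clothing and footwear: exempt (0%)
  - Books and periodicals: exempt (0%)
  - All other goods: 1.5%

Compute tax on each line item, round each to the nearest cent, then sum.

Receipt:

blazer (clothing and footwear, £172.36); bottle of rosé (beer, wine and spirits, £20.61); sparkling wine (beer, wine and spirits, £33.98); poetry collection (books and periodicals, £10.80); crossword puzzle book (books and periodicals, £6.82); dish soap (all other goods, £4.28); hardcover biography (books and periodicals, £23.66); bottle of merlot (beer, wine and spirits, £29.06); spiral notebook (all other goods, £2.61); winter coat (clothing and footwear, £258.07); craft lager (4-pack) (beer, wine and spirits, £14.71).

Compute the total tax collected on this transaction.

Blazer £172.36: clothing and footwear → 9% + 0% district = 9% → £15.51
Bottle of rosé £20.61: beer, wine and spirits → 7.75% + 1.5% district = 9.25% → £1.91
Sparkling wine £33.98: beer, wine and spirits → 7.75% + 1.5% district = 9.25% → £3.14
Poetry collection £10.80: books and periodicals → 0% + 0% district = 0% → £0.00
Crossword puzzle book £6.82: books and periodicals → 0% + 0% district = 0% → £0.00
Dish soap £4.28: all other goods → 4.75% + 1.5% district = 6.25% → £0.27
Hardcover biography £23.66: books and periodicals → 0% + 0% district = 0% → £0.00
Bottle of merlot £29.06: beer, wine and spirits → 7.75% + 1.5% district = 9.25% → £2.69
Spiral notebook £2.61: all other goods → 4.75% + 1.5% district = 6.25% → £0.16
Winter coat £258.07: clothing and footwear → 9% + 0% district = 9% → £23.23
Craft lager (4-pack) £14.71: beer, wine and spirits → 7.75% + 1.5% district = 9.25% → £1.36
Total tax = £15.51 + £1.91 + £3.14 + £0.27 + £2.69 + £0.16 + £23.23 + £1.36 = £48.27

£48.27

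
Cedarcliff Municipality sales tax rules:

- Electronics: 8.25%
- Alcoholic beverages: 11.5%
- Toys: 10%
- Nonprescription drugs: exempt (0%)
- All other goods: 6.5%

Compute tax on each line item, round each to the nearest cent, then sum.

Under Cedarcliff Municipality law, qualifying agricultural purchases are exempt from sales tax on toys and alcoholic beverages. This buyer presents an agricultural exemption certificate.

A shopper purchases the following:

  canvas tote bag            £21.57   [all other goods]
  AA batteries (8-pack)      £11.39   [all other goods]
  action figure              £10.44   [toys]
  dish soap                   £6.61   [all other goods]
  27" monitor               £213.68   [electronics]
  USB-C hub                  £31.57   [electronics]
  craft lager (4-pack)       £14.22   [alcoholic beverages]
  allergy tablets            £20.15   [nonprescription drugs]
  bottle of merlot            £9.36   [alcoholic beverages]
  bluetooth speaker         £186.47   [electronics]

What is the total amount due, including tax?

£563.64

Canvas tote bag £21.57: all other goods → 6.5% → £1.40
AA batteries (8-pack) £11.39: all other goods → 6.5% → £0.74
Action figure £10.44: toys, buyer-exempt → 0% → £0.00
Dish soap £6.61: all other goods → 6.5% → £0.43
27" monitor £213.68: electronics → 8.25% → £17.63
USB-C hub £31.57: electronics → 8.25% → £2.60
Craft lager (4-pack) £14.22: alcoholic beverages, buyer-exempt → 0% → £0.00
Allergy tablets £20.15: nonprescription drugs → 0% → £0.00
Bottle of merlot £9.36: alcoholic beverages, buyer-exempt → 0% → £0.00
Bluetooth speaker £186.47: electronics → 8.25% → £15.38
Subtotal = £525.46; tax = £38.18; total due = £563.64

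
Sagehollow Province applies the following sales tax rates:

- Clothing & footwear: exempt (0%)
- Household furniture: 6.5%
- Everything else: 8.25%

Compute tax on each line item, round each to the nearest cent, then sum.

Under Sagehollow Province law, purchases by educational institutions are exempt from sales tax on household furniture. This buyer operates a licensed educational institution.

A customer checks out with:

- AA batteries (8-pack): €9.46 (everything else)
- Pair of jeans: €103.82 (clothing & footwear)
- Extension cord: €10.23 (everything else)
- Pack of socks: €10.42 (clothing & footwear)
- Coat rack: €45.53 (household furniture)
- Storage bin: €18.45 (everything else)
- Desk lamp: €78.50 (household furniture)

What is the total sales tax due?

€3.14

AA batteries (8-pack) €9.46: everything else → 8.25% → €0.78
Pair of jeans €103.82: clothing & footwear → 0% → €0.00
Extension cord €10.23: everything else → 8.25% → €0.84
Pack of socks €10.42: clothing & footwear → 0% → €0.00
Coat rack €45.53: household furniture, buyer-exempt → 0% → €0.00
Storage bin €18.45: everything else → 8.25% → €1.52
Desk lamp €78.50: household furniture, buyer-exempt → 0% → €0.00
Total tax = €0.78 + €0.84 + €1.52 = €3.14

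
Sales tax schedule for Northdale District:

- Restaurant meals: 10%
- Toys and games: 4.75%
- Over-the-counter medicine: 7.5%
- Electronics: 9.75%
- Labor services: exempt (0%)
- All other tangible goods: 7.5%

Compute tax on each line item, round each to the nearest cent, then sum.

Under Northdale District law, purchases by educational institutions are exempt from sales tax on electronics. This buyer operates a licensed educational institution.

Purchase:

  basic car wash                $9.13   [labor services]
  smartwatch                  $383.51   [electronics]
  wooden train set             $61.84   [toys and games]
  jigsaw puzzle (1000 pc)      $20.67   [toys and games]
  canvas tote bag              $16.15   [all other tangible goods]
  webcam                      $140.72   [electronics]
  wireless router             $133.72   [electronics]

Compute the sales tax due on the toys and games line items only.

$3.92

Wooden train set $61.84: toys and games → 4.75% → $2.94
Jigsaw puzzle (1000 pc) $20.67: toys and games → 4.75% → $0.98
Tax on toys and games = $2.94 + $0.98 = $3.92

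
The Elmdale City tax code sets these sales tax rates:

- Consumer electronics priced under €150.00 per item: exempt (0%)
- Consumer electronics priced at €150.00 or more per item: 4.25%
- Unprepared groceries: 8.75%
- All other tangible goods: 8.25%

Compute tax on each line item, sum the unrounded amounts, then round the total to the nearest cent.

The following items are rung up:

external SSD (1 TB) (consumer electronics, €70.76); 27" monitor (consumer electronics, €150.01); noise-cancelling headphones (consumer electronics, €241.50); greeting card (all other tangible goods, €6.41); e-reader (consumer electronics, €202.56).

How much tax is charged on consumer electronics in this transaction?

€25.25

External SSD (1 TB) €70.76: consumer electronics, under €150.00 → 0% → €0.00
27" monitor €150.01: consumer electronics, €150.00 or more → 4.25% → €6.375425
Noise-cancelling headphones €241.50: consumer electronics, €150.00 or more → 4.25% → €10.26375
E-reader €202.56: consumer electronics, €150.00 or more → 4.25% → €8.6088
Tax on consumer electronics: unrounded sum = €25.247975 → €25.25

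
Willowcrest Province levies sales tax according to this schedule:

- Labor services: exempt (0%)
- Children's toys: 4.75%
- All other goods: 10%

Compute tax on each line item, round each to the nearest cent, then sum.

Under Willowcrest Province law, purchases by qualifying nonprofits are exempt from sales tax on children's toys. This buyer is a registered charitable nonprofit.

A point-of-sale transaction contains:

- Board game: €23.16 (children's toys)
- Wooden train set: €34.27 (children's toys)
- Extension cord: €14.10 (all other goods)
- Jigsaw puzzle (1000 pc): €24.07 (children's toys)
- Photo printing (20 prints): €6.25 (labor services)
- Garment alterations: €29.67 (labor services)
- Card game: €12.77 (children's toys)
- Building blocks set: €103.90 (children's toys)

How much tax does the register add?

€1.41

Board game €23.16: children's toys, buyer-exempt → 0% → €0.00
Wooden train set €34.27: children's toys, buyer-exempt → 0% → €0.00
Extension cord €14.10: all other goods → 10% → €1.41
Jigsaw puzzle (1000 pc) €24.07: children's toys, buyer-exempt → 0% → €0.00
Photo printing (20 prints) €6.25: labor services → 0% → €0.00
Garment alterations €29.67: labor services → 0% → €0.00
Card game €12.77: children's toys, buyer-exempt → 0% → €0.00
Building blocks set €103.90: children's toys, buyer-exempt → 0% → €0.00
Total tax = €1.41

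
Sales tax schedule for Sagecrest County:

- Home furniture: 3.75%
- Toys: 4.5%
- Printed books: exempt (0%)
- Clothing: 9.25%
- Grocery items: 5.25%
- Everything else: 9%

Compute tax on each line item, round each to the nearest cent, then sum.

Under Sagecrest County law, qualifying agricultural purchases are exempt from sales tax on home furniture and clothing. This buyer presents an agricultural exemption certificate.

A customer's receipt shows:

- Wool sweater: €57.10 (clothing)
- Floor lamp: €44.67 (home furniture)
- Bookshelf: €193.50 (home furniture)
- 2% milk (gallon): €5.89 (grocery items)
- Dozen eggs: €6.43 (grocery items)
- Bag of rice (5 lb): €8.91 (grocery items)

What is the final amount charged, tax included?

€317.62

Wool sweater €57.10: clothing, buyer-exempt → 0% → €0.00
Floor lamp €44.67: home furniture, buyer-exempt → 0% → €0.00
Bookshelf €193.50: home furniture, buyer-exempt → 0% → €0.00
2% milk (gallon) €5.89: grocery items → 5.25% → €0.31
Dozen eggs €6.43: grocery items → 5.25% → €0.34
Bag of rice (5 lb) €8.91: grocery items → 5.25% → €0.47
Subtotal = €316.50; tax = €1.12; total due = €317.62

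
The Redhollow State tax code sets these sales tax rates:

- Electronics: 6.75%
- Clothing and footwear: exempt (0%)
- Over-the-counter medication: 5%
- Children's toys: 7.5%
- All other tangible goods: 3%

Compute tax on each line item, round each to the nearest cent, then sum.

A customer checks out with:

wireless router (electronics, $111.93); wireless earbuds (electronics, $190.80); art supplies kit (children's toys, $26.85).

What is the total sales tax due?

$22.45

Wireless router $111.93: electronics → 6.75% → $7.56
Wireless earbuds $190.80: electronics → 6.75% → $12.88
Art supplies kit $26.85: children's toys → 7.5% → $2.01
Total tax = $7.56 + $12.88 + $2.01 = $22.45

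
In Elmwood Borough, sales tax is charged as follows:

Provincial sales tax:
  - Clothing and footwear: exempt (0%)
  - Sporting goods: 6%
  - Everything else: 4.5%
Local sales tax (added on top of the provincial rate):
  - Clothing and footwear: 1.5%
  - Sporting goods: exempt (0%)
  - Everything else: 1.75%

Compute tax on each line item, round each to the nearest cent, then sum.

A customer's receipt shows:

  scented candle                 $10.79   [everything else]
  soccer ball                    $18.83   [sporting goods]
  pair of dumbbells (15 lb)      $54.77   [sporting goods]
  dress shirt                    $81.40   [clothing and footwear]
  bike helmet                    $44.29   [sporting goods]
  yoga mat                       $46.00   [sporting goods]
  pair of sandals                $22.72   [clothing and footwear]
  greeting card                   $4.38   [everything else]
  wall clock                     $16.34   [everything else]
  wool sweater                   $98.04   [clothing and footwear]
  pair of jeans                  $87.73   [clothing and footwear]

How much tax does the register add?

$16.15

Scented candle $10.79: everything else → 4.5% + 1.75% local = 6.25% → $0.67
Soccer ball $18.83: sporting goods → 6% + 0% local = 6% → $1.13
Pair of dumbbells (15 lb) $54.77: sporting goods → 6% + 0% local = 6% → $3.29
Dress shirt $81.40: clothing and footwear → 0% + 1.5% local = 1.5% → $1.22
Bike helmet $44.29: sporting goods → 6% + 0% local = 6% → $2.66
Yoga mat $46.00: sporting goods → 6% + 0% local = 6% → $2.76
Pair of sandals $22.72: clothing and footwear → 0% + 1.5% local = 1.5% → $0.34
Greeting card $4.38: everything else → 4.5% + 1.75% local = 6.25% → $0.27
Wall clock $16.34: everything else → 4.5% + 1.75% local = 6.25% → $1.02
Wool sweater $98.04: clothing and footwear → 0% + 1.5% local = 1.5% → $1.47
Pair of jeans $87.73: clothing and footwear → 0% + 1.5% local = 1.5% → $1.32
Total tax = $0.67 + $1.13 + $3.29 + $1.22 + $2.66 + $2.76 + $0.34 + $0.27 + $1.02 + $1.47 + $1.32 = $16.15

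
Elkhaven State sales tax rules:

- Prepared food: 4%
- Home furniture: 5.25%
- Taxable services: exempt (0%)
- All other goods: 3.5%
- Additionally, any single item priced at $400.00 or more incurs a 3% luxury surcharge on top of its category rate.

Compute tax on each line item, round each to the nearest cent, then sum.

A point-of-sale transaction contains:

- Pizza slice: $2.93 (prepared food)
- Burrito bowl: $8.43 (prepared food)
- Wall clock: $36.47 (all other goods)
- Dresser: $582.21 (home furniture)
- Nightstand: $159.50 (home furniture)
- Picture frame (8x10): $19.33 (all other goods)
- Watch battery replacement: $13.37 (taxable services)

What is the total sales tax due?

Pizza slice $2.93: prepared food → 4% → $0.12
Burrito bowl $8.43: prepared food → 4% → $0.34
Wall clock $36.47: all other goods → 3.5% → $1.28
Dresser $582.21: home furniture → 5.25% + 3% surcharge = 8.25% → $48.03
Nightstand $159.50: home furniture → 5.25% → $8.37
Picture frame (8x10) $19.33: all other goods → 3.5% → $0.68
Watch battery replacement $13.37: taxable services → 0% → $0.00
Total tax = $0.12 + $0.34 + $1.28 + $48.03 + $8.37 + $0.68 = $58.82

$58.82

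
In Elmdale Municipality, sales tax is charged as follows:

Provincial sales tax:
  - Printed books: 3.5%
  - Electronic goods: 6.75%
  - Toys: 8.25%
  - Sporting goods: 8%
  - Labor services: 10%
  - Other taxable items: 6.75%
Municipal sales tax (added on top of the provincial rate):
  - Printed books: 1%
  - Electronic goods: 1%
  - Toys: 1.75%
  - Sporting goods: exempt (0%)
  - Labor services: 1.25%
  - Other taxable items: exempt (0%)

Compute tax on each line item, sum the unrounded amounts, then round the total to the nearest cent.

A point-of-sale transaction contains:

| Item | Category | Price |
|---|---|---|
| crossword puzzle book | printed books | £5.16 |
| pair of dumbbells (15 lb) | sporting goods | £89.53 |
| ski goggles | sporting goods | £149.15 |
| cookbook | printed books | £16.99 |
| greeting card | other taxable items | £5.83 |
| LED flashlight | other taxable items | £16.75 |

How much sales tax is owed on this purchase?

£21.62

Crossword puzzle book £5.16: printed books → 3.5% + 1% municipal = 4.5% → £0.2322
Pair of dumbbells (15 lb) £89.53: sporting goods → 8% + 0% municipal = 8% → £7.1624
Ski goggles £149.15: sporting goods → 8% + 0% municipal = 8% → £11.932
Cookbook £16.99: printed books → 3.5% + 1% municipal = 4.5% → £0.76455
Greeting card £5.83: other taxable items → 6.75% + 0% municipal = 6.75% → £0.393525
LED flashlight £16.75: other taxable items → 6.75% + 0% municipal = 6.75% → £1.130625
Unrounded tax sum = £21.6153 → £21.62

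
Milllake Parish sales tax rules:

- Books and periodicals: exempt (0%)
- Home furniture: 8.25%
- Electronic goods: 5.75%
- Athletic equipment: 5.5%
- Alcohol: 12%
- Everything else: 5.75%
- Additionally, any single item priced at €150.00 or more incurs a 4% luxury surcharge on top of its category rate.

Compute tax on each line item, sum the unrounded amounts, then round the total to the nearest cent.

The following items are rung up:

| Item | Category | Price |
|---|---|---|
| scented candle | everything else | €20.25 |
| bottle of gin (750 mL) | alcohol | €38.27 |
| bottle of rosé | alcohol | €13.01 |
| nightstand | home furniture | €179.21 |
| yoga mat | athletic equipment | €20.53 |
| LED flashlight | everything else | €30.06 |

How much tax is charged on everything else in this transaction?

€2.89

Scented candle €20.25: everything else → 5.75% → €1.164375
LED flashlight €30.06: everything else → 5.75% → €1.72845
Tax on everything else: unrounded sum = €2.892825 → €2.89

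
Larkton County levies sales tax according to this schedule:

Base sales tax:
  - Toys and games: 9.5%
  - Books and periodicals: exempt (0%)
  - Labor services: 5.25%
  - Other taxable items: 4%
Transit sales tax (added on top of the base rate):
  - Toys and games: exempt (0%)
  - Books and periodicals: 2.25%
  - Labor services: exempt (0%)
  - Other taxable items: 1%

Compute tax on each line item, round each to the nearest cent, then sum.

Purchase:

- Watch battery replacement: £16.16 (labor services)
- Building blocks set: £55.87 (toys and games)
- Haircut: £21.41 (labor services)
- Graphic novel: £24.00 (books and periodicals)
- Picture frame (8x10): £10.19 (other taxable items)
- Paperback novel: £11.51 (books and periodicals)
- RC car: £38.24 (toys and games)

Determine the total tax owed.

£12.22

Watch battery replacement £16.16: labor services → 5.25% + 0% transit = 5.25% → £0.85
Building blocks set £55.87: toys and games → 9.5% + 0% transit = 9.5% → £5.31
Haircut £21.41: labor services → 5.25% + 0% transit = 5.25% → £1.12
Graphic novel £24.00: books and periodicals → 0% + 2.25% transit = 2.25% → £0.54
Picture frame (8x10) £10.19: other taxable items → 4% + 1% transit = 5% → £0.51
Paperback novel £11.51: books and periodicals → 0% + 2.25% transit = 2.25% → £0.26
RC car £38.24: toys and games → 9.5% + 0% transit = 9.5% → £3.63
Total tax = £0.85 + £5.31 + £1.12 + £0.54 + £0.51 + £0.26 + £3.63 = £12.22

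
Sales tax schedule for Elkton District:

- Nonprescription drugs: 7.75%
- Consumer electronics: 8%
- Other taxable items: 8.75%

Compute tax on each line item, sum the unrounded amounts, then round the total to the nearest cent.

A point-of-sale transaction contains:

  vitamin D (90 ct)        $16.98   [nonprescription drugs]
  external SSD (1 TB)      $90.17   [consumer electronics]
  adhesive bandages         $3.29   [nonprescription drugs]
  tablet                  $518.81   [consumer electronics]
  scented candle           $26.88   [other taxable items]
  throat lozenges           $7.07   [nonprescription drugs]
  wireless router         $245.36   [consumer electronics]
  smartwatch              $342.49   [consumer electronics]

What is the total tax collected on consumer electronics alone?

$95.75

External SSD (1 TB) $90.17: consumer electronics → 8% → $7.2136
Tablet $518.81: consumer electronics → 8% → $41.5048
Wireless router $245.36: consumer electronics → 8% → $19.6288
Smartwatch $342.49: consumer electronics → 8% → $27.3992
Tax on consumer electronics: unrounded sum = $95.7464 → $95.75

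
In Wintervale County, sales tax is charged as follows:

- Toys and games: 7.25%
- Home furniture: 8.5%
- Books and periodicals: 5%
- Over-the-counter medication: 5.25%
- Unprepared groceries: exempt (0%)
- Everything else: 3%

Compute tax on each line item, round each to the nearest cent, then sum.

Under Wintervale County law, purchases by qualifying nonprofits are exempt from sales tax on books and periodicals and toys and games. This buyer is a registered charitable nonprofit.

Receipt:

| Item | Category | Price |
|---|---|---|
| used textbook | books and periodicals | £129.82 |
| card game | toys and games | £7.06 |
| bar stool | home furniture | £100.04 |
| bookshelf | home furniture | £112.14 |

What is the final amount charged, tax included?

Used textbook £129.82: books and periodicals, buyer-exempt → 0% → £0.00
Card game £7.06: toys and games, buyer-exempt → 0% → £0.00
Bar stool £100.04: home furniture → 8.5% → £8.50
Bookshelf £112.14: home furniture → 8.5% → £9.53
Subtotal = £349.06; tax = £18.03; total due = £367.09

£367.09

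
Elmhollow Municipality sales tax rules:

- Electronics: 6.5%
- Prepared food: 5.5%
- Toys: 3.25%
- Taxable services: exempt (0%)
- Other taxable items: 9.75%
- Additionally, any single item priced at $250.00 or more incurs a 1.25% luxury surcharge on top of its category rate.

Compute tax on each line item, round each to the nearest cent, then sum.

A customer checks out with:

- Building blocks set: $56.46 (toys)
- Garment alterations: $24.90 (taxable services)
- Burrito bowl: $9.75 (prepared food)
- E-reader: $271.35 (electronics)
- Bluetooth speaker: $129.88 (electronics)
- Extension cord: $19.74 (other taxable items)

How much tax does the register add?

$33.76

Building blocks set $56.46: toys → 3.25% → $1.83
Garment alterations $24.90: taxable services → 0% → $0.00
Burrito bowl $9.75: prepared food → 5.5% → $0.54
E-reader $271.35: electronics → 6.5% + 1.25% surcharge = 7.75% → $21.03
Bluetooth speaker $129.88: electronics → 6.5% → $8.44
Extension cord $19.74: other taxable items → 9.75% → $1.92
Total tax = $1.83 + $0.54 + $21.03 + $8.44 + $1.92 = $33.76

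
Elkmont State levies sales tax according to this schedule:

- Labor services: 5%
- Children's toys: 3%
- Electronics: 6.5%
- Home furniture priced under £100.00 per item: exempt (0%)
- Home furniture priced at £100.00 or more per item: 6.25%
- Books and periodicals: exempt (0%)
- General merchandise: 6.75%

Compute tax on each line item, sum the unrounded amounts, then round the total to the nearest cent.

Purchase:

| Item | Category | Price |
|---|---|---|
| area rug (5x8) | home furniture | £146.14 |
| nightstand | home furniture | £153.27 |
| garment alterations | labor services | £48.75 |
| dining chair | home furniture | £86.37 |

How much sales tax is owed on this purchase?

£21.15

Area rug (5x8) £146.14: home furniture, £100.00 or more → 6.25% → £9.13375
Nightstand £153.27: home furniture, £100.00 or more → 6.25% → £9.579375
Garment alterations £48.75: labor services → 5% → £2.4375
Dining chair £86.37: home furniture, under £100.00 → 0% → £0.00
Unrounded tax sum = £21.150625 → £21.15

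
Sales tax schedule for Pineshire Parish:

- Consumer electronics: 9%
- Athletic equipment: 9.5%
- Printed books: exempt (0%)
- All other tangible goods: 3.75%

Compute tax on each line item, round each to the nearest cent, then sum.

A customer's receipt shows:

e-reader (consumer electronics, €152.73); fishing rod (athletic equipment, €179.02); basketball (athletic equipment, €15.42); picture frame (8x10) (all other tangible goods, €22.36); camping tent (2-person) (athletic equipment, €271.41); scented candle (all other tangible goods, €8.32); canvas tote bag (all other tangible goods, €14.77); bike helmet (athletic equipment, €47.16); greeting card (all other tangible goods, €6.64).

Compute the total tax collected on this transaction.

€64.43

E-reader €152.73: consumer electronics → 9% → €13.75
Fishing rod €179.02: athletic equipment → 9.5% → €17.01
Basketball €15.42: athletic equipment → 9.5% → €1.46
Picture frame (8x10) €22.36: all other tangible goods → 3.75% → €0.84
Camping tent (2-person) €271.41: athletic equipment → 9.5% → €25.78
Scented candle €8.32: all other tangible goods → 3.75% → €0.31
Canvas tote bag €14.77: all other tangible goods → 3.75% → €0.55
Bike helmet €47.16: athletic equipment → 9.5% → €4.48
Greeting card €6.64: all other tangible goods → 3.75% → €0.25
Total tax = €13.75 + €17.01 + €1.46 + €0.84 + €25.78 + €0.31 + €0.55 + €4.48 + €0.25 = €64.43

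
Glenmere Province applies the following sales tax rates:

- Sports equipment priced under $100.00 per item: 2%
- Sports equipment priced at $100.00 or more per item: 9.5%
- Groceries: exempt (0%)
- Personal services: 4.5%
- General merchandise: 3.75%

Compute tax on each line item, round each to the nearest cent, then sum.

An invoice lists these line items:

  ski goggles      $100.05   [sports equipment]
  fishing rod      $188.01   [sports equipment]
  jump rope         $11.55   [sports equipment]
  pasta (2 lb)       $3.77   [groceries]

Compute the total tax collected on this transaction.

Ski goggles $100.05: sports equipment, $100.00 or more → 9.5% → $9.50
Fishing rod $188.01: sports equipment, $100.00 or more → 9.5% → $17.86
Jump rope $11.55: sports equipment, under $100.00 → 2% → $0.23
Pasta (2 lb) $3.77: groceries → 0% → $0.00
Total tax = $9.50 + $17.86 + $0.23 = $27.59

$27.59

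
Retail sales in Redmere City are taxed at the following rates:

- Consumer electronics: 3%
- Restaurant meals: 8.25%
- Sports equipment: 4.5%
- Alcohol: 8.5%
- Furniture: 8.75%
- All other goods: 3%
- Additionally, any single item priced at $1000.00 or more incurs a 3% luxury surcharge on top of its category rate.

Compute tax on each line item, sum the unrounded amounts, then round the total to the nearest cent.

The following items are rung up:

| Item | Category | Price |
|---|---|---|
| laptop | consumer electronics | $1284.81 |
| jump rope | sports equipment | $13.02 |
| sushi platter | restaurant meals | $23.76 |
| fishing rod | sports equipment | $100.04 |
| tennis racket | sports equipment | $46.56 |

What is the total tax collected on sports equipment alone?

Jump rope $13.02: sports equipment → 4.5% → $0.5859
Fishing rod $100.04: sports equipment → 4.5% → $4.5018
Tennis racket $46.56: sports equipment → 4.5% → $2.0952
Tax on sports equipment: unrounded sum = $7.1829 → $7.18

$7.18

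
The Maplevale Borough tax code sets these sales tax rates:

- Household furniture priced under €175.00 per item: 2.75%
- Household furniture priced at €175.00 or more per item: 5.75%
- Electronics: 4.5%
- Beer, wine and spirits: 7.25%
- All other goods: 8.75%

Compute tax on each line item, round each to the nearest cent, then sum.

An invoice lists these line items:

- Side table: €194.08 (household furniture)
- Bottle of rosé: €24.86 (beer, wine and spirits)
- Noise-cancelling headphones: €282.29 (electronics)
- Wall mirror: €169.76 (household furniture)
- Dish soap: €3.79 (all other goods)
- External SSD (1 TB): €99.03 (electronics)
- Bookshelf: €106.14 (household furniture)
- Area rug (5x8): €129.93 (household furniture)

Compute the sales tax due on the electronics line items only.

€17.16

Noise-cancelling headphones €282.29: electronics → 4.5% → €12.70
External SSD (1 TB) €99.03: electronics → 4.5% → €4.46
Tax on electronics = €12.70 + €4.46 = €17.16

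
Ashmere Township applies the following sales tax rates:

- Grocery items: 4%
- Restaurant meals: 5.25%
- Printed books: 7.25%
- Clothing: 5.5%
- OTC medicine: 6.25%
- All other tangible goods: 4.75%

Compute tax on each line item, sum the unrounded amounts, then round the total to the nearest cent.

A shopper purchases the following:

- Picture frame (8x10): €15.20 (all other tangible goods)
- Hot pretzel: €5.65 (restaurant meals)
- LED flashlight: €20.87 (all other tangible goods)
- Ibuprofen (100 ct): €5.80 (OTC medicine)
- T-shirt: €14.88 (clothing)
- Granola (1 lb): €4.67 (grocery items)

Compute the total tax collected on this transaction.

Picture frame (8x10) €15.20: all other tangible goods → 4.75% → €0.722
Hot pretzel €5.65: restaurant meals → 5.25% → €0.296625
LED flashlight €20.87: all other tangible goods → 4.75% → €0.991325
Ibuprofen (100 ct) €5.80: OTC medicine → 6.25% → €0.3625
T-shirt €14.88: clothing → 5.5% → €0.8184
Granola (1 lb) €4.67: grocery items → 4% → €0.1868
Unrounded tax sum = €3.37765 → €3.38

€3.38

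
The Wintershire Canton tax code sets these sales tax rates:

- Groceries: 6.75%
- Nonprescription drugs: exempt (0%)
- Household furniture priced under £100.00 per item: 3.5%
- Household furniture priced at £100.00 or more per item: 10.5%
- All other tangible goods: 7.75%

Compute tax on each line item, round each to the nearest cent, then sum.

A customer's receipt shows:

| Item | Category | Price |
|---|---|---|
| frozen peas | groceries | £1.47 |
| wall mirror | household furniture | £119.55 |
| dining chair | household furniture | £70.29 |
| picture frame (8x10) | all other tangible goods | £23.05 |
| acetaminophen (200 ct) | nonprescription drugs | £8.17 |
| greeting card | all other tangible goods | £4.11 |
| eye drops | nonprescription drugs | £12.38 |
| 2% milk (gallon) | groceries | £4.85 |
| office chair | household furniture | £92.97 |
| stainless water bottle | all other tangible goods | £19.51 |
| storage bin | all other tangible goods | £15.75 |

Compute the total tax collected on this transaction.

£23.53

Frozen peas £1.47: groceries → 6.75% → £0.10
Wall mirror £119.55: household furniture, £100.00 or more → 10.5% → £12.55
Dining chair £70.29: household furniture, under £100.00 → 3.5% → £2.46
Picture frame (8x10) £23.05: all other tangible goods → 7.75% → £1.79
Acetaminophen (200 ct) £8.17: nonprescription drugs → 0% → £0.00
Greeting card £4.11: all other tangible goods → 7.75% → £0.32
Eye drops £12.38: nonprescription drugs → 0% → £0.00
2% milk (gallon) £4.85: groceries → 6.75% → £0.33
Office chair £92.97: household furniture, under £100.00 → 3.5% → £3.25
Stainless water bottle £19.51: all other tangible goods → 7.75% → £1.51
Storage bin £15.75: all other tangible goods → 7.75% → £1.22
Total tax = £0.10 + £12.55 + £2.46 + £1.79 + £0.32 + £0.33 + £3.25 + £1.51 + £1.22 = £23.53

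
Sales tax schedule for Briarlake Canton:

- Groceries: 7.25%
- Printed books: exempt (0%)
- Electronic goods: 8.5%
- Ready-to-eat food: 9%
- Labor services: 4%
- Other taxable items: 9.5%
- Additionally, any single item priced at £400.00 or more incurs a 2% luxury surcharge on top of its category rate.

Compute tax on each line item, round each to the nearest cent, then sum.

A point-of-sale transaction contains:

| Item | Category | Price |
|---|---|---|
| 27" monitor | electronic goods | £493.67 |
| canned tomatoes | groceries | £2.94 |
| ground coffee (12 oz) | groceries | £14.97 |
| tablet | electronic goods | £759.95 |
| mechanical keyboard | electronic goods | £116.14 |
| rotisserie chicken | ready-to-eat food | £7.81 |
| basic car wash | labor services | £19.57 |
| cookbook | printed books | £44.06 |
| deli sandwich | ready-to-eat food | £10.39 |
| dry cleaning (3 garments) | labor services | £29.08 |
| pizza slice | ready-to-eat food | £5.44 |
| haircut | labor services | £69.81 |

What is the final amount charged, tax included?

£1723.49

27" monitor £493.67: electronic goods → 8.5% + 2% surcharge = 10.5% → £51.84
Canned tomatoes £2.94: groceries → 7.25% → £0.21
Ground coffee (12 oz) £14.97: groceries → 7.25% → £1.09
Tablet £759.95: electronic goods → 8.5% + 2% surcharge = 10.5% → £79.79
Mechanical keyboard £116.14: electronic goods → 8.5% → £9.87
Rotisserie chicken £7.81: ready-to-eat food → 9% → £0.70
Basic car wash £19.57: labor services → 4% → £0.78
Cookbook £44.06: printed books → 0% → £0.00
Deli sandwich £10.39: ready-to-eat food → 9% → £0.94
Dry cleaning (3 garments) £29.08: labor services → 4% → £1.16
Pizza slice £5.44: ready-to-eat food → 9% → £0.49
Haircut £69.81: labor services → 4% → £2.79
Subtotal = £1573.83; tax = £149.66; total due = £1723.49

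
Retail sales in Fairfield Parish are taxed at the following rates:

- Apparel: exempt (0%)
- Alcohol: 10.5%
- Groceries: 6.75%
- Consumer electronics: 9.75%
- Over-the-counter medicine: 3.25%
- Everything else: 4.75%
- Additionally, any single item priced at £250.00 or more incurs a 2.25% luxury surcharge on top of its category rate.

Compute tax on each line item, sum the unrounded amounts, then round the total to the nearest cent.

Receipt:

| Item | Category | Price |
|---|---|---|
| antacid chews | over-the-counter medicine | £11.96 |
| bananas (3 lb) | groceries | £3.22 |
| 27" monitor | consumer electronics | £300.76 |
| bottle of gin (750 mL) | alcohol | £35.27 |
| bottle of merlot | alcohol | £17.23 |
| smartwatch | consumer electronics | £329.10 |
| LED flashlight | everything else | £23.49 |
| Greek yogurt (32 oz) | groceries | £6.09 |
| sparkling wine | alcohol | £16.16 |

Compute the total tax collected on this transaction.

£84.93

Antacid chews £11.96: over-the-counter medicine → 3.25% → £0.3887
Bananas (3 lb) £3.22: groceries → 6.75% → £0.21735
27" monitor £300.76: consumer electronics → 9.75% + 2.25% surcharge = 12% → £36.0912
Bottle of gin (750 mL) £35.27: alcohol → 10.5% → £3.70335
Bottle of merlot £17.23: alcohol → 10.5% → £1.80915
Smartwatch £329.10: consumer electronics → 9.75% + 2.25% surcharge = 12% → £39.492
LED flashlight £23.49: everything else → 4.75% → £1.115775
Greek yogurt (32 oz) £6.09: groceries → 6.75% → £0.411075
Sparkling wine £16.16: alcohol → 10.5% → £1.6968
Unrounded tax sum = £84.9254 → £84.93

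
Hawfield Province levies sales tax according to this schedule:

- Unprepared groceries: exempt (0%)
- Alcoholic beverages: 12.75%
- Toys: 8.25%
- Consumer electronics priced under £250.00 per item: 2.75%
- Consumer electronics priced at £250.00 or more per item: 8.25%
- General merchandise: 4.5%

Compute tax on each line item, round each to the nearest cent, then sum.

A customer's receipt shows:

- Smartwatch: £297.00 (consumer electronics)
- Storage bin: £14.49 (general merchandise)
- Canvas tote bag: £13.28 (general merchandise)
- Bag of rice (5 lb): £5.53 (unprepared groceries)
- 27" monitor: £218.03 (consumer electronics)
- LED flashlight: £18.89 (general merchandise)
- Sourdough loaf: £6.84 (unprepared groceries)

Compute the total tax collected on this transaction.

£32.60

Smartwatch £297.00: consumer electronics, £250.00 or more → 8.25% → £24.50
Storage bin £14.49: general merchandise → 4.5% → £0.65
Canvas tote bag £13.28: general merchandise → 4.5% → £0.60
Bag of rice (5 lb) £5.53: unprepared groceries → 0% → £0.00
27" monitor £218.03: consumer electronics, under £250.00 → 2.75% → £6.00
LED flashlight £18.89: general merchandise → 4.5% → £0.85
Sourdough loaf £6.84: unprepared groceries → 0% → £0.00
Total tax = £24.50 + £0.65 + £0.60 + £6.00 + £0.85 = £32.60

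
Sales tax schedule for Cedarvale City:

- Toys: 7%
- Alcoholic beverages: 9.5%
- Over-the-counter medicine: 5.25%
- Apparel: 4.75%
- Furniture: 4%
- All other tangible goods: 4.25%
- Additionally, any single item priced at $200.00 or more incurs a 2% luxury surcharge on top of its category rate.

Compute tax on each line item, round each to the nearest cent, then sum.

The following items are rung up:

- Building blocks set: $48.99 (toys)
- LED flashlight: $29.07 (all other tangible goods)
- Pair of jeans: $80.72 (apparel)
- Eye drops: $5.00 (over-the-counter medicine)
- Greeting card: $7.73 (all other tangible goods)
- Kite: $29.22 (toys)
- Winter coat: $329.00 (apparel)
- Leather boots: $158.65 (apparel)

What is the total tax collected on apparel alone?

$33.58

Pair of jeans $80.72: apparel → 4.75% → $3.83
Winter coat $329.00: apparel → 4.75% + 2% surcharge = 6.75% → $22.21
Leather boots $158.65: apparel → 4.75% → $7.54
Tax on apparel = $3.83 + $22.21 + $7.54 = $33.58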